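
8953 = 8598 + 355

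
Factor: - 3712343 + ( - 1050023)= -4762366 = - 2^1 *7^1*340169^1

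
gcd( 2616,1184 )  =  8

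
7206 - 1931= 5275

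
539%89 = 5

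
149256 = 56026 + 93230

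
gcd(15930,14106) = 6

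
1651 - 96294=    - 94643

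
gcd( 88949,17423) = 917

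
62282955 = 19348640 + 42934315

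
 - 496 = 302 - 798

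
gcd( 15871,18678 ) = 1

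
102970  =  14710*7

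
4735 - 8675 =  - 3940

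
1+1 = 2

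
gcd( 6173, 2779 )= 1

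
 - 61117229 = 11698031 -72815260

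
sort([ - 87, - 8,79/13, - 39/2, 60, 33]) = [ - 87, - 39/2, - 8,79/13,33,60 ]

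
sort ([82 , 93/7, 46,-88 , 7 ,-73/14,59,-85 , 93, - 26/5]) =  [ - 88,  -  85,-73/14, - 26/5, 7,  93/7,46, 59,82,93 ] 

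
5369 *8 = 42952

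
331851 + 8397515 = 8729366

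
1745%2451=1745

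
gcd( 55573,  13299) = 1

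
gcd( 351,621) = 27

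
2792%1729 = 1063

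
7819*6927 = 54162213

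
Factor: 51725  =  5^2 * 2069^1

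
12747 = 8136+4611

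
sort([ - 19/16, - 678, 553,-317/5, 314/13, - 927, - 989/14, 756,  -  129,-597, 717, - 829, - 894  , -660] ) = [-927, - 894 , - 829,  -  678,-660, - 597, - 129, - 989/14, -317/5 , - 19/16,314/13, 553,717,756 ] 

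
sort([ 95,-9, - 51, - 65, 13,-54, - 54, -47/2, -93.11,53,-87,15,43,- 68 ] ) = [-93.11,  -  87,-68, - 65,  -  54, - 54, - 51, - 47/2, - 9,13,15,43,53, 95]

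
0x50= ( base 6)212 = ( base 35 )2A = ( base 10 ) 80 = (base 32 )2G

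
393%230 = 163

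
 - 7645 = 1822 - 9467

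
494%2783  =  494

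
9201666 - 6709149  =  2492517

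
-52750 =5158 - 57908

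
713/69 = 10 + 1/3 = 10.33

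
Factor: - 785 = -5^1*157^1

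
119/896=17/128 =0.13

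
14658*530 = 7768740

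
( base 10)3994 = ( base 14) 1654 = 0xF9A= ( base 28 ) 52I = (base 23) 7cf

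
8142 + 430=8572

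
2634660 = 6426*410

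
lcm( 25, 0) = 0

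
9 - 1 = 8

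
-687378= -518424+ -168954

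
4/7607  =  4/7607 = 0.00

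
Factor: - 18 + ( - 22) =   -  40 = - 2^3*5^1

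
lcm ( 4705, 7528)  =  37640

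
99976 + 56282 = 156258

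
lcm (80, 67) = 5360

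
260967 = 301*867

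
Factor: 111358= 2^1*13^1*4283^1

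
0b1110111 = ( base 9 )142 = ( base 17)70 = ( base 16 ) 77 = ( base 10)119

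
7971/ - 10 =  - 798+9/10 = - 797.10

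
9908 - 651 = 9257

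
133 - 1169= - 1036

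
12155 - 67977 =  - 55822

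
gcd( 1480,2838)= 2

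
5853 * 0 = 0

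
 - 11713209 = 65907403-77620612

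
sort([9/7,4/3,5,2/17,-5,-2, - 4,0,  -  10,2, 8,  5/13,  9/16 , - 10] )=[ - 10,- 10,-5, - 4 , - 2,0,2/17,5/13,9/16, 9/7,4/3,2,5, 8 ] 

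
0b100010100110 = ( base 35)1s9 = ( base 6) 14130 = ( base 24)3K6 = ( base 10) 2214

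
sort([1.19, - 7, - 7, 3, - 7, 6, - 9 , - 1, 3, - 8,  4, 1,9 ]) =[ - 9,-8, - 7, - 7 , - 7, - 1, 1, 1.19, 3, 3, 4, 6, 9 ]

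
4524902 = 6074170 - 1549268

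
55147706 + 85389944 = 140537650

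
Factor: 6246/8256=1041/1376= 2^( - 5)*3^1*43^( - 1) * 347^1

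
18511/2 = 18511/2  =  9255.50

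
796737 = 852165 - 55428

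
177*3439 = 608703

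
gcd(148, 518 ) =74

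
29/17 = 1 + 12/17 = 1.71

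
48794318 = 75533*646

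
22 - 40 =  - 18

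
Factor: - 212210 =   -  2^1*5^1  *21221^1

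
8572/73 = 8572/73 = 117.42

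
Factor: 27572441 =13^1*2120957^1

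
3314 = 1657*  2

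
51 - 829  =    -  778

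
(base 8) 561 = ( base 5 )2434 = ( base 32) BH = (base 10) 369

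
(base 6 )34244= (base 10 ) 4852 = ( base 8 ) 11364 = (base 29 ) 5M9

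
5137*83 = 426371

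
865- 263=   602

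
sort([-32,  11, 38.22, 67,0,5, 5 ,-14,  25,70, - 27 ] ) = [-32, - 27, - 14,  0, 5,5,11,  25, 38.22,  67,70]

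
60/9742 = 30/4871=0.01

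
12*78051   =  936612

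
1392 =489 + 903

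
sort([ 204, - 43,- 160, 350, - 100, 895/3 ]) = [ - 160,-100, - 43,204,895/3,350]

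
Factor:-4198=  - 2^1*2099^1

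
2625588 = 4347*604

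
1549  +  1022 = 2571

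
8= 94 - 86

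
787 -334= 453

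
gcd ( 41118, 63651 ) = 21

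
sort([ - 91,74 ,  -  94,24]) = [ - 94, - 91, 24, 74] 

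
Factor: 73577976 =2^3*3^1*3065749^1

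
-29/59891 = - 29/59891 = - 0.00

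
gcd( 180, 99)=9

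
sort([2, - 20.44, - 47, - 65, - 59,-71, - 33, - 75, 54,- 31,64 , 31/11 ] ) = [ - 75, - 71, - 65,-59, - 47, -33,-31 ,-20.44,2,31/11, 54, 64]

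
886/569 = 886/569 = 1.56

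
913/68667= 913/68667 = 0.01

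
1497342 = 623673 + 873669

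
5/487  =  5/487= 0.01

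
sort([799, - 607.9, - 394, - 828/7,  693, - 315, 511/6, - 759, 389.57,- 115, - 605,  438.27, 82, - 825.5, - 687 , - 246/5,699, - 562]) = [ - 825.5  , - 759, - 687 ,  -  607.9 ,-605, - 562, - 394,- 315, - 828/7 , - 115, - 246/5,82, 511/6,389.57,438.27, 693, 699,799]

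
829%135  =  19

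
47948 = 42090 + 5858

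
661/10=661/10=66.10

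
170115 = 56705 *3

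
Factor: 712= 2^3*89^1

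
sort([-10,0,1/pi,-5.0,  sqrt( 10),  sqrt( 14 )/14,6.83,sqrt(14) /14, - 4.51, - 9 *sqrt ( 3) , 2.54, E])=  [ - 9*sqrt( 3),  -  10,-5.0,-4.51,0,sqrt( 14)/14, sqrt( 14)/14, 1/pi , 2.54, E,sqrt( 10),6.83 ]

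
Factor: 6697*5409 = 3^2*37^1*181^1*601^1 = 36224073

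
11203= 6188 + 5015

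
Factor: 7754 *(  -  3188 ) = -2^3*797^1*3877^1 = - 24719752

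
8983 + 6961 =15944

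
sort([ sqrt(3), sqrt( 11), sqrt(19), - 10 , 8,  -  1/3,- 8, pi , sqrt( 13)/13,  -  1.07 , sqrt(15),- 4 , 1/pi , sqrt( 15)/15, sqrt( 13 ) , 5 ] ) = [-10, - 8,-4, - 1.07 , - 1/3,sqrt( 15)/15 , sqrt( 13) /13,1/pi, sqrt( 3 ) , pi , sqrt(11 ),sqrt( 13), sqrt(15), sqrt (19),5,8] 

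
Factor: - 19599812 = -2^2  *  31^1*263^1* 601^1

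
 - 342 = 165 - 507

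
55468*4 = 221872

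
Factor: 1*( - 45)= - 3^2 *5^1=- 45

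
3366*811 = 2729826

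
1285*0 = 0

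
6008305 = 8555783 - 2547478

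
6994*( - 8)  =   - 55952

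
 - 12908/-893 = 12908/893 = 14.45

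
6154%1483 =222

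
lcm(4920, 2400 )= 98400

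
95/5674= 95/5674  =  0.02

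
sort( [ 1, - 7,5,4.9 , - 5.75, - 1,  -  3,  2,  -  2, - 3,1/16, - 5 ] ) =[ - 7,-5.75 , - 5, - 3, - 3,- 2,  -  1,1/16, 1 , 2,4.9, 5]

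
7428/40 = 185+ 7/10 = 185.70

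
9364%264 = 124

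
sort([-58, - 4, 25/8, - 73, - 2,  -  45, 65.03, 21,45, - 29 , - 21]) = [-73, - 58, - 45, - 29, - 21,-4,-2, 25/8, 21, 45 , 65.03 ]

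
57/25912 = 57/25912 = 0.00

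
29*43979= 1275391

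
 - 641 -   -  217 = - 424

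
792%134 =122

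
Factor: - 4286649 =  - 3^1 * 31^1*46093^1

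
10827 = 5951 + 4876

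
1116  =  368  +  748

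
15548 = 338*46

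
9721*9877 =96014317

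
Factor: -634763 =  - 17^1*37339^1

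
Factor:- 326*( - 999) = 2^1*3^3*37^1  *163^1 =325674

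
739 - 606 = 133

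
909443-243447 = 665996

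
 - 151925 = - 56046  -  95879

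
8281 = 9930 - 1649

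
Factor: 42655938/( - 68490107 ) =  - 2^1*3^1*7^(-1 )*13^2*23^1*31^1*59^1*2069^( - 1)*4729^(-1)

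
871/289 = 871/289 = 3.01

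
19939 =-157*( - 127)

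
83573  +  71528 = 155101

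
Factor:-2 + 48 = 2^1*23^1  =  46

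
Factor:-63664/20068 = - 2^2*23^1 *29^ ( - 1 ) = - 92/29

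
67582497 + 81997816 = 149580313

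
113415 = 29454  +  83961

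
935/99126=935/99126 = 0.01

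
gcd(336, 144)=48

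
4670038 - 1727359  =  2942679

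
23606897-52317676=-28710779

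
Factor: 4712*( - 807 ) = -3802584 = - 2^3*3^1*19^1*31^1*269^1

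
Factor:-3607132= - 2^2*557^1*1619^1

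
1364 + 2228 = 3592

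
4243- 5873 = - 1630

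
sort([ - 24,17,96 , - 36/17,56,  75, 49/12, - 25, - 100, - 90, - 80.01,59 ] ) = [  -  100, - 90, - 80.01, - 25,  -  24,  -  36/17, 49/12 , 17,56,59,75, 96]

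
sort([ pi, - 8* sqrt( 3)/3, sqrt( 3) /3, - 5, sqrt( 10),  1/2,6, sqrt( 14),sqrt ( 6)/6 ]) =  [- 5, - 8*sqrt( 3) /3,  sqrt(6) /6, 1/2,sqrt( 3 ) /3 , pi, sqrt( 10 ),sqrt( 14),6 ]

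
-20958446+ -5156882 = -26115328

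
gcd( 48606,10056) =6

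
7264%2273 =445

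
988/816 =247/204 = 1.21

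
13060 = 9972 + 3088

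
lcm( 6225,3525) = 292575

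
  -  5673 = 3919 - 9592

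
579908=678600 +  - 98692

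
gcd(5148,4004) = 572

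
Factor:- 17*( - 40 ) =2^3*5^1*17^1 = 680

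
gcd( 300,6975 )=75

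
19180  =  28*685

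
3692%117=65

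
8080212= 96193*84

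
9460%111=25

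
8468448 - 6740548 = 1727900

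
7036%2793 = 1450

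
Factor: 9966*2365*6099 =2^1*3^2*5^1*  11^2*19^1*43^1*107^1*151^1 = 143750929410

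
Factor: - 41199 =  - 3^1* 31^1*443^1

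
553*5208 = 2880024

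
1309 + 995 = 2304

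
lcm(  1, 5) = 5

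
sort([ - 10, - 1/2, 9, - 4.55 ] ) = [  -  10, - 4.55, - 1/2 , 9]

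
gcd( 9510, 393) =3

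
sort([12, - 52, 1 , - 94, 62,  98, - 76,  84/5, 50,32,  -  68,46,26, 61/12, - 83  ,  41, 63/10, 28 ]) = [  -  94,-83 ,-76, - 68, - 52 , 1, 61/12, 63/10, 12, 84/5, 26, 28,32 , 41, 46,50, 62, 98] 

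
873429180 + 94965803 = 968394983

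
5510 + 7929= 13439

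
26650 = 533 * 50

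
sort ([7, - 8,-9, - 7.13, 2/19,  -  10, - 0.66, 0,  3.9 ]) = [ - 10, - 9,-8, - 7.13, - 0.66,0,2/19,3.9,7] 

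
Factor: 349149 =3^1*181^1*643^1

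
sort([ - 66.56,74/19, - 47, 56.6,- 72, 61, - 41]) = [ - 72, - 66.56 , - 47, - 41,  74/19, 56.6,61]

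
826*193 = 159418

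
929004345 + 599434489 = 1528438834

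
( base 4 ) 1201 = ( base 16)61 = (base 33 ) 2v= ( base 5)342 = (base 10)97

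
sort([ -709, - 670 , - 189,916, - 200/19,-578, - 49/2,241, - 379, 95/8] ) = [ - 709, - 670,  -  578, - 379, - 189, - 49/2, - 200/19,95/8,241, 916 ]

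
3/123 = 1/41 = 0.02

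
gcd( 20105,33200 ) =5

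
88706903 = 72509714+16197189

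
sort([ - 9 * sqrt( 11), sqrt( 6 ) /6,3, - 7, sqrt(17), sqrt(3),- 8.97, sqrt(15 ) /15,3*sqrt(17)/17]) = [  -  9*sqrt(11) , - 8.97,-7,sqrt( 15)/15 , sqrt ( 6 )/6, 3 *sqrt( 17)/17,sqrt ( 3 ), 3, sqrt(17) ] 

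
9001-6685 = 2316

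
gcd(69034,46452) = 14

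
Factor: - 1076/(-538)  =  2^1 = 2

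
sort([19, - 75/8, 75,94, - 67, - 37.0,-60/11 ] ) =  [ - 67,-37.0,- 75/8, - 60/11,19, 75, 94 ] 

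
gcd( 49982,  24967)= 1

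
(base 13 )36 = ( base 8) 55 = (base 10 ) 45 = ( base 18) 29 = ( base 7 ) 63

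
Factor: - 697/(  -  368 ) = 2^( -4 )*17^1*23^( - 1)*41^1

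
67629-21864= 45765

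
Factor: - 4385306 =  - 2^1*2192653^1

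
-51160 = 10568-61728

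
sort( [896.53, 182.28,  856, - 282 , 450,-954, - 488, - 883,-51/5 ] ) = [-954,-883, - 488,-282, - 51/5,  182.28, 450,856, 896.53 ]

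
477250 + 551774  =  1029024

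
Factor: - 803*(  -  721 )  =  578963 = 7^1 * 11^1 * 73^1 * 103^1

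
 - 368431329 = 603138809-971570138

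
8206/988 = 4103/494  =  8.31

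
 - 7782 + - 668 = - 8450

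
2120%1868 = 252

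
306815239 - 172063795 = 134751444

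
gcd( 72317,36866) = 1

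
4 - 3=1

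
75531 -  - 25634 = 101165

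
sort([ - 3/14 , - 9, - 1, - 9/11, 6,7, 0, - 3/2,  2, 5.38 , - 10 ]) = [ - 10, - 9, - 3/2, - 1, - 9/11,-3/14, 0, 2,  5.38,6, 7 ] 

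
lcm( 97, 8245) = 8245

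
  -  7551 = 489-8040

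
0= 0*9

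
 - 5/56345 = -1/11269 = -  0.00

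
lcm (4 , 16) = 16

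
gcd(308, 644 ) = 28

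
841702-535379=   306323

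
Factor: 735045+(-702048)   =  32997 = 3^1*17^1*647^1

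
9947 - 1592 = 8355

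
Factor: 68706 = 2^1*3^2*11^1 * 347^1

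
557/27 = 557/27 = 20.63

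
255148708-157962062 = 97186646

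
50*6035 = 301750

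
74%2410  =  74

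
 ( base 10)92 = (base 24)3K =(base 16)5c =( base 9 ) 112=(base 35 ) 2m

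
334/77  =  4 + 26/77 = 4.34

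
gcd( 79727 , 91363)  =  1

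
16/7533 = 16/7533=0.00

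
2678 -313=2365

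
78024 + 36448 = 114472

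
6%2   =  0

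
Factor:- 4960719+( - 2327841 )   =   - 2^4*3^2*5^1*53^1*191^1 =-7288560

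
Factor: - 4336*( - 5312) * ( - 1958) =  - 2^11*11^1*83^1  *  89^1 * 271^1 = - 45098285056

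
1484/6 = 247 + 1/3 = 247.33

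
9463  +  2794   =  12257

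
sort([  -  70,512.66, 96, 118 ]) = [ - 70,96, 118,  512.66 ]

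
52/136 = 13/34 =0.38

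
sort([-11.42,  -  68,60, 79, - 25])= [-68, - 25,-11.42, 60,79]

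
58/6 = 29/3 = 9.67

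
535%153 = 76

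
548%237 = 74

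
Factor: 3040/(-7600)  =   - 2^1*5^(  -  1) = -2/5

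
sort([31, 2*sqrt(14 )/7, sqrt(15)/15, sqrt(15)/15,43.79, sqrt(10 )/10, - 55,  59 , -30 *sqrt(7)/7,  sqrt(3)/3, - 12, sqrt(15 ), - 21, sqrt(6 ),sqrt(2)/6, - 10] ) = [ -55,-21 , - 12, - 30*sqrt(7)/7,- 10, sqrt ( 2)/6,sqrt( 15)/15, sqrt(15 ) /15,  sqrt (10)/10, sqrt(3)/3,2*sqrt( 14 ) /7,sqrt (6), sqrt(15), 31, 43.79, 59 ] 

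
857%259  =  80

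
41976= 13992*3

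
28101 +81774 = 109875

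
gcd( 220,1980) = 220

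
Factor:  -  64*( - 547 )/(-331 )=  - 2^6 * 331^ (  -  1)*547^1 = - 35008/331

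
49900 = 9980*5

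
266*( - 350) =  - 93100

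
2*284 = 568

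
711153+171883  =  883036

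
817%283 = 251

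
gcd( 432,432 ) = 432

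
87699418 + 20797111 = 108496529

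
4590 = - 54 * (  -  85)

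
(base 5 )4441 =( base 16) 26d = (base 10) 621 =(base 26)NN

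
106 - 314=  - 208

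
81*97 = 7857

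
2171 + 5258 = 7429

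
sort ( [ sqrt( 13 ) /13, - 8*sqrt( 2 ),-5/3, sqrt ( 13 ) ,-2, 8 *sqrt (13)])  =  [-8*sqrt( 2),-2,- 5/3,  sqrt( 13)/13,sqrt (13) , 8*sqrt(13 )] 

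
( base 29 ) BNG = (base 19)189G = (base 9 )14557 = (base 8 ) 23316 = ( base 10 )9934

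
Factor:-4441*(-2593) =11515513 = 2593^1* 4441^1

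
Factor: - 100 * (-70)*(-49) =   -  343000 = -2^3 * 5^3*7^3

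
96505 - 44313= 52192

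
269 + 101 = 370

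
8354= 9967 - 1613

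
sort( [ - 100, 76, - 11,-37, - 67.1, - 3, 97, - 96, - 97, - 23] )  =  [ - 100, - 97 , - 96, - 67.1, - 37, - 23, - 11, - 3,  76,  97 ] 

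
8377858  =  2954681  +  5423177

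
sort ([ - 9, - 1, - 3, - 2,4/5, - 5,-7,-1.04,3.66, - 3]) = [ - 9, - 7, - 5,-3, - 3, - 2, -1.04, - 1, 4/5,3.66]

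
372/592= 93/148 = 0.63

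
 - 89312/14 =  - 44656/7 = - 6379.43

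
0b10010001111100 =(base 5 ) 244330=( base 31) 9m9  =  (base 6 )111124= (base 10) 9340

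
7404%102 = 60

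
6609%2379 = 1851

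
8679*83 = 720357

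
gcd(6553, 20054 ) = 1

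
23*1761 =40503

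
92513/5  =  92513/5 = 18502.60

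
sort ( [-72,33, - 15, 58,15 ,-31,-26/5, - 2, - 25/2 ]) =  [  -  72, - 31, - 15,-25/2,-26/5 , - 2, 15, 33,58] 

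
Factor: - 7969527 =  - 3^2*885503^1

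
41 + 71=112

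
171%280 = 171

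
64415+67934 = 132349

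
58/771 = 58/771 = 0.08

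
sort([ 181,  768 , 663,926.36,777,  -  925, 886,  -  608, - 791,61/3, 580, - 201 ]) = [  -  925, - 791, - 608, - 201, 61/3,181,580, 663,768,777 , 886, 926.36 ] 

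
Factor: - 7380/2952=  - 2^( - 1)*5^1=- 5/2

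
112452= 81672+30780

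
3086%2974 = 112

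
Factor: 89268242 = 2^1 * 7^1*6376303^1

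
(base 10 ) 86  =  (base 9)105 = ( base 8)126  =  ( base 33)2K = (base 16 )56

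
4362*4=17448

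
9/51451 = 9/51451 = 0.00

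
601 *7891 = 4742491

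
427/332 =427/332 =1.29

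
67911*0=0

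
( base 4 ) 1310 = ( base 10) 116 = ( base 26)4C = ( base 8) 164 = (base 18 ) 68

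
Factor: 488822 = 2^1*244411^1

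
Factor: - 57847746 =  - 2^1*3^1*11^1*876481^1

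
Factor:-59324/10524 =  - 3^( - 1 ) * 877^( - 1)*14831^1 = - 14831/2631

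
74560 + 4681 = 79241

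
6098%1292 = 930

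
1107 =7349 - 6242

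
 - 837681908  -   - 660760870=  - 176921038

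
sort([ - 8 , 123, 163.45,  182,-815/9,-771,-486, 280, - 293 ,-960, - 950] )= [ - 960, - 950, - 771,  -  486, - 293,  -  815/9,  -  8, 123,163.45, 182, 280 ] 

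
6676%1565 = 416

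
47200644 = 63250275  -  16049631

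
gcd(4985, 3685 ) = 5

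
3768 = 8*471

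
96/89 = 1 + 7/89 =1.08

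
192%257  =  192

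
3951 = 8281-4330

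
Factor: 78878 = 2^1 * 39439^1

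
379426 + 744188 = 1123614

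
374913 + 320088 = 695001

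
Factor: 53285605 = 5^1*10657121^1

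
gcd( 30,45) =15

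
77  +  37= 114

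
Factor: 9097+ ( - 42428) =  - 33331=-33331^1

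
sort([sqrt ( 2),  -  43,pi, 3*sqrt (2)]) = [  -  43, sqrt( 2), pi, 3*sqrt(2) ] 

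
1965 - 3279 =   -  1314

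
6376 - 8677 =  - 2301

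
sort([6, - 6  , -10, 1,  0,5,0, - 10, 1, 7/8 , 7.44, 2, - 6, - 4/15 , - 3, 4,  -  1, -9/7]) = [ -10,-10,-6, - 6, - 3, - 9/7, - 1, - 4/15, 0, 0, 7/8, 1,1, 2 , 4,5, 6, 7.44 ] 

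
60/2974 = 30/1487 = 0.02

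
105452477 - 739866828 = - 634414351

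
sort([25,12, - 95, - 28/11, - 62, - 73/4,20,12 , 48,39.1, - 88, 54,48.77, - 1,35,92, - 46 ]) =[ - 95, - 88, -62,-46, - 73/4, - 28/11, - 1,12,12,20, 25,35,39.1 , 48,48.77, 54,92 ]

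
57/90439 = 57/90439= 0.00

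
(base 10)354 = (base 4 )11202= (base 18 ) 11c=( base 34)AE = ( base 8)542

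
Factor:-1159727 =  - 349^1 *3323^1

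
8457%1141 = 470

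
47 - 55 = -8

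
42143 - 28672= 13471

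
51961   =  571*91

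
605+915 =1520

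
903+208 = 1111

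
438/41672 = 219/20836  =  0.01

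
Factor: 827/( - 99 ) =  - 3^( - 2 )*11^( -1)*827^1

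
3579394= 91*39334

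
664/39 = 17+ 1/39 = 17.03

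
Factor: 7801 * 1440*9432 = 105953806080 = 2^8*3^4*5^1 * 29^1 * 131^1*269^1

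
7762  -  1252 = 6510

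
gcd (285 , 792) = 3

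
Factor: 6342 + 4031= 11^1*23^1* 41^1 = 10373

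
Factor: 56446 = 2^1 * 13^2 * 167^1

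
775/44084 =775/44084 = 0.02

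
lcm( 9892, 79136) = 79136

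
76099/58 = 76099/58 = 1312.05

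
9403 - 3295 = 6108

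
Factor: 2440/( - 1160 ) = - 61/29 = - 29^( - 1 )*61^1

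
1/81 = 1/81 = 0.01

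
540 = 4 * 135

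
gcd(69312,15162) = 2166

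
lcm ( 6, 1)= 6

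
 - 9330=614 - 9944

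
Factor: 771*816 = 2^4*3^2 * 17^1 *257^1 = 629136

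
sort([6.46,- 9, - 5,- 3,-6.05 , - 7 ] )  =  [ - 9, - 7, - 6.05, - 5, - 3,6.46]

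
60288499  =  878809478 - 818520979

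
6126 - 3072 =3054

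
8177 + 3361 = 11538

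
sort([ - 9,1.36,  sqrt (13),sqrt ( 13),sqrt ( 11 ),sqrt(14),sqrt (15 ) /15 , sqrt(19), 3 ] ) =[ - 9, sqrt(15 ) /15,  1.36,3,sqrt(11 ),  sqrt( 13), sqrt( 13), sqrt ( 14 ),  sqrt( 19 ) ] 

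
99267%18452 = 7007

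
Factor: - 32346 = -2^1 * 3^3*599^1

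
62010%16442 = 12684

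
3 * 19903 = 59709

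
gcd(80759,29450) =1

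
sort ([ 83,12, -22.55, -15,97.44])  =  [ - 22.55, - 15,12,83,97.44 ]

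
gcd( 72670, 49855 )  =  845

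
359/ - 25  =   - 15 + 16/25 = -  14.36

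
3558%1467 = 624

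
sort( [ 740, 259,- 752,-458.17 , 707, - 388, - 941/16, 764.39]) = [ - 752,  -  458.17, - 388, - 941/16 , 259 , 707, 740,764.39 ]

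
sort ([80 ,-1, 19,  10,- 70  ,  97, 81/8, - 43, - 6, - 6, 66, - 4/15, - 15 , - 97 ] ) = [ - 97, - 70, - 43, - 15, - 6 , - 6, - 1, - 4/15,10, 81/8, 19,66, 80, 97]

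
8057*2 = 16114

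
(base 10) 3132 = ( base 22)6A8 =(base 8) 6074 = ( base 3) 11022000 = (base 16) C3C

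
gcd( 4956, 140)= 28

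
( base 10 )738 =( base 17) 297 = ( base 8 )1342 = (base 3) 1000100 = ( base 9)1010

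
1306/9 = 145 + 1/9 = 145.11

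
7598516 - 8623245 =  - 1024729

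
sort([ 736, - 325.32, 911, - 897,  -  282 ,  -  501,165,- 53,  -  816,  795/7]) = [- 897, - 816, - 501, - 325.32 , - 282, -53, 795/7,165, 736, 911]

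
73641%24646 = 24349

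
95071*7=665497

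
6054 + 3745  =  9799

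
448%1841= 448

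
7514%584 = 506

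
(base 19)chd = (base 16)123c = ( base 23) 8im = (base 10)4668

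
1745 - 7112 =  - 5367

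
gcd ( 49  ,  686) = 49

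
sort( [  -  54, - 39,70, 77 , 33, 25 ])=[ - 54, - 39, 25, 33, 70,77]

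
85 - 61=24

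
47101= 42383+4718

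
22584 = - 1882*( - 12) 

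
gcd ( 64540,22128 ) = 1844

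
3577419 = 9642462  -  6065043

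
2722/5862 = 1361/2931= 0.46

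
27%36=27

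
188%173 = 15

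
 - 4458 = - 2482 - 1976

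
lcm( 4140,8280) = 8280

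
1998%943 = 112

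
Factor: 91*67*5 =30485 = 5^1 * 7^1*13^1*67^1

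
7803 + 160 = 7963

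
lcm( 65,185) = 2405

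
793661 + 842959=1636620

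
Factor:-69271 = -53^1 * 1307^1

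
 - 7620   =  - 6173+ - 1447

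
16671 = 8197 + 8474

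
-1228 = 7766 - 8994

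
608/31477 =608/31477 =0.02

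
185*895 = 165575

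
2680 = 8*335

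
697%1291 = 697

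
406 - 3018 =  - 2612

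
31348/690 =45+149/345 = 45.43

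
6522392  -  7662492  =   - 1140100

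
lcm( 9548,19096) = 19096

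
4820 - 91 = 4729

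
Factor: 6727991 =199^1  *  33809^1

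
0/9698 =0 = 0.00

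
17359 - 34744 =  - 17385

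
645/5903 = 645/5903 = 0.11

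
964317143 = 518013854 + 446303289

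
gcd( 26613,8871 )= 8871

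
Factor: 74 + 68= 2^1 *71^1 = 142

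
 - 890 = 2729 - 3619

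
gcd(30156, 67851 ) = 7539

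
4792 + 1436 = 6228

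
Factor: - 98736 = -2^4*3^1 *11^2 *17^1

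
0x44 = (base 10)68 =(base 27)2e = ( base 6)152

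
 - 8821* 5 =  - 44105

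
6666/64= 104+5/32 = 104.16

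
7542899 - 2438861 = 5104038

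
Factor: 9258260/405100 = 5^( - 1)*11^1 *4051^( - 1)*42083^1 = 462913/20255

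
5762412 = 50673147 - 44910735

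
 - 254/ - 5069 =254/5069 = 0.05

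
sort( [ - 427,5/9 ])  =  [ - 427, 5/9 ]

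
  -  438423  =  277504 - 715927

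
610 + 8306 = 8916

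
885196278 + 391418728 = 1276615006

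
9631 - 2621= 7010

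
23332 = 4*5833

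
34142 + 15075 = 49217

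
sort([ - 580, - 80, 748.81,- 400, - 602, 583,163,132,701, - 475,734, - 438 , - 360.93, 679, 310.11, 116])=[ - 602, - 580 ,  -  475 , - 438 , -400, - 360.93, - 80, 116, 132, 163, 310.11 , 583, 679,701, 734,  748.81]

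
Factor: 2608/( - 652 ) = - 4= - 2^2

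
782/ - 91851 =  - 1 + 5357/5403 = - 0.01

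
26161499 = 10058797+16102702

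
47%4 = 3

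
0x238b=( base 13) 41AC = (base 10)9099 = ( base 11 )6922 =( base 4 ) 2032023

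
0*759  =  0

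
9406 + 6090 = 15496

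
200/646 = 100/323 = 0.31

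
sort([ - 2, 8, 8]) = [-2,8,8 ] 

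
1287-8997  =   - 7710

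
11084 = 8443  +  2641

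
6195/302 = 6195/302=20.51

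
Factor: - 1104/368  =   - 3^1=-3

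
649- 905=-256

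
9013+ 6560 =15573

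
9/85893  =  3/28631  =  0.00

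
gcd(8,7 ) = 1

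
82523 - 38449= 44074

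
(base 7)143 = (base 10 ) 80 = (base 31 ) 2I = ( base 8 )120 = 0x50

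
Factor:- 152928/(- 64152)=2^2*3^ ( - 2)*11^( - 1)*59^1 = 236/99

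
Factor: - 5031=-3^2*13^1*43^1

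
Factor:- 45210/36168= - 5/4 = - 2^( - 2)*5^1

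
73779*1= 73779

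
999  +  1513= 2512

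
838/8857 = 838/8857 =0.09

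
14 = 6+8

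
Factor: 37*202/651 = 7474/651= 2^1*3^( - 1)*7^( -1) *31^ ( - 1)*37^1*101^1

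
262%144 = 118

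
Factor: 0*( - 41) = 0^1 = 0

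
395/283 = 1 + 112/283 = 1.40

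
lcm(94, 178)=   8366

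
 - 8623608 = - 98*87996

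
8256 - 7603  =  653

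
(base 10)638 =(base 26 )oe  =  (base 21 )198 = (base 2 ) 1001111110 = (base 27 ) nh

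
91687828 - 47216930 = 44470898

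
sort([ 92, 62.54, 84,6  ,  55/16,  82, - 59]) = [ - 59,55/16, 6, 62.54,82, 84, 92 ]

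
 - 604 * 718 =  - 433672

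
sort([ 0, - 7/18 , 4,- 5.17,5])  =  [ - 5.17, - 7/18,0,4,5]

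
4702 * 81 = 380862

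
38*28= 1064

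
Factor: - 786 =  - 2^1*3^1*131^1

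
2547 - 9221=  - 6674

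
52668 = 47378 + 5290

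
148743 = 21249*7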